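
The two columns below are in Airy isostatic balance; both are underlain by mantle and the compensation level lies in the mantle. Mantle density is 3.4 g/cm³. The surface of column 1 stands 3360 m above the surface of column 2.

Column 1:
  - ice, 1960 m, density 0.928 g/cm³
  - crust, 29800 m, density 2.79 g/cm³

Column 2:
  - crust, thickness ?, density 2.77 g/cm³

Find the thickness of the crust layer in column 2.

18400 m

Take the compensation level at the base of the deeper column (depth z_c below the surface of column 1) and equate Σ ρ_i t_i down to z_c; mantle fills any gap and the z_c terms cancel.
Column 1: 1960×0.928 + 29800×2.79 + (z_c − 31760)×3.4
Column 2: 3360×0 + x×2.77 + (z_c − 3360 − 0 − x)×3.4
The z_c×3.4 term appears on both sides and cancels. Collect the known terms of each column as K = Σ(ρt)_known − 3.4 × (depth of known layers): K_1 = 84960.88 − 3.4×31760 = −23023.12; K_2 = 0 − 3.4×(3360 + 0) = −11424.
Balance: K_1 = K_2 − x×(3.4 − 2.77), so x = (K_2 − K_1)/(3.4 − 2.77) = 11599.1/0.63 = 18400 m.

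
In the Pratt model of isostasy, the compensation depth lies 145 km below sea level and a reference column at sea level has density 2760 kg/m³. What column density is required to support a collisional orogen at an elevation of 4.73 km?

Pratt balance: ρ_ref D = ρ (D + h).
ρ = ρ_ref D/(D + h) = 2760 × 145 km/(145 km + 4.73 km) = 2670 kg/m³.

2670 kg/m³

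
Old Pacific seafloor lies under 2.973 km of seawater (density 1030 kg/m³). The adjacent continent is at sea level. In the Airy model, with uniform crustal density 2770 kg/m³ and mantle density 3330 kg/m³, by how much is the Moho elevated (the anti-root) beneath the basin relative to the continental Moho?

By Archimedes' principle applied to the lithosphere: replacing crust with seawater at the top is compensated by replacing crust with mantle at the base: d (ρ_c − ρ_w) = a (ρ_m − ρ_c).
a = d (ρ_c − ρ_w)/(ρ_m − ρ_c) = 2.973 km × 1740/560 = 9.24 km.

9.24 km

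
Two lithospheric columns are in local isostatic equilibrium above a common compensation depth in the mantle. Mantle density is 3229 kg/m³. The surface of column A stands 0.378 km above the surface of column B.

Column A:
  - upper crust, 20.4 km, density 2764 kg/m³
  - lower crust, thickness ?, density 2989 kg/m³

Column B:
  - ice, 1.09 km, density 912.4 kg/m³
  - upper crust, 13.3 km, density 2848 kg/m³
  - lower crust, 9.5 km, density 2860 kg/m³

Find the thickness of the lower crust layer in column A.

11.8 km

Take the compensation level at the base of the deeper column (depth z_c below the surface of column A) and equate Σ ρ_i t_i down to z_c; mantle fills any gap and the z_c terms cancel.
Column A: 20.4×2764 + x×2989 + (z_c − 20.4 − x)×3229
Column B: 0.378×0 + 1.09×912.4 + 13.3×2848 + 9.5×2860 + (z_c − 0.378 − 23.89)×3229
The z_c×3229 term appears on both sides and cancels. Collect the known terms of each column as K = Σ(ρt)_known − 3229 × (depth of known layers): K_A = 56385.6 − 3229×20.4 = −9486; K_B = 66042.916 − 3229×(0.378 + 23.89) = −12318.456.
Balance: K_A − x×(3229 − 2989) = K_B, so x = (K_A − K_B)/(3229 − 2989) = 2832.46/240 = 11.8 km.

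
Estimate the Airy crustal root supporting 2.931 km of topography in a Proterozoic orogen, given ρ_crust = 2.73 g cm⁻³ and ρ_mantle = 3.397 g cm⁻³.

Equating mass per unit area of the two columns: the weight of the topography is balanced by the buoyancy of the root, ρ_c h = (ρ_m − ρ_c) r.
r = h · ρ_c / (ρ_m − ρ_c) = 2.931 km × 2.73 / (3.397 − 2.73) = 12 km.

12 km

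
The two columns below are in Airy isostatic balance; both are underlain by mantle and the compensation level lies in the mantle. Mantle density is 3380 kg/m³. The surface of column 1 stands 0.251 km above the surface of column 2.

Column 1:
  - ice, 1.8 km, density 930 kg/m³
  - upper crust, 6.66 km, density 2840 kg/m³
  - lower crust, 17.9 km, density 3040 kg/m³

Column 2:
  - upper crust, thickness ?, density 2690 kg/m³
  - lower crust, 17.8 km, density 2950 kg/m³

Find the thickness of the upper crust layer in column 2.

Take the compensation level at the base of the deeper column (depth z_c below the surface of column 1) and equate Σ ρ_i t_i down to z_c; mantle fills any gap and the z_c terms cancel.
Column 1: 1.8×930 + 6.66×2840 + 17.9×3040 + (z_c − 26.36)×3380
Column 2: 0.251×0 + x×2690 + 17.8×2950 + (z_c − 0.251 − 17.8 − x)×3380
The z_c×3380 term appears on both sides and cancels. Collect the known terms of each column as K = Σ(ρt)_known − 3380 × (depth of known layers): K_1 = 75004.4 − 3380×26.36 = −14092.4; K_2 = 52510 − 3380×(0.251 + 17.8) = −8502.38.
Balance: K_1 = K_2 − x×(3380 − 2690), so x = (K_2 − K_1)/(3380 − 2690) = 5590.02/690 = 8.1 km.

8.1 km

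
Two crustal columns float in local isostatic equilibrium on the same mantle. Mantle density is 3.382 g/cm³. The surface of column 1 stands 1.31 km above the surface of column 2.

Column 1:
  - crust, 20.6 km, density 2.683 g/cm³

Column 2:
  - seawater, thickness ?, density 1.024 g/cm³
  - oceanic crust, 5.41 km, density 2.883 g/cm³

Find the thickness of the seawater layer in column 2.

3.08 km

Take the compensation level at the base of the deeper column (depth z_c below the surface of column 1) and equate Σ ρ_i t_i down to z_c; mantle fills any gap and the z_c terms cancel.
Column 1: 20.6×2.683 + (z_c − 20.6)×3.382
Column 2: 1.31×0 + x×1.024 + 5.41×2.883 + (z_c − 1.31 − 5.41 − x)×3.382
The z_c×3.382 term appears on both sides and cancels. Collect the known terms of each column as K = Σ(ρt)_known − 3.382 × (depth of known layers): K_1 = 55.2698 − 3.382×20.6 = −14.3994; K_2 = 15.59703 − 3.382×(1.31 + 5.41) = −7.13001.
Balance: K_1 = K_2 − x×(3.382 − 1.024), so x = (K_2 − K_1)/(3.382 − 1.024) = 7.26939/2.358 = 3.08 km.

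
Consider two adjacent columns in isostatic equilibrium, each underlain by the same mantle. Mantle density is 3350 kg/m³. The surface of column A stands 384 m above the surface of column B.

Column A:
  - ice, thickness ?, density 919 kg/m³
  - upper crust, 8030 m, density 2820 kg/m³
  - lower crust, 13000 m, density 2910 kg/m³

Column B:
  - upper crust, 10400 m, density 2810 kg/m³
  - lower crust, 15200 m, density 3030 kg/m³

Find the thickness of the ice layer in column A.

737 m

Take the compensation level at the base of the deeper column (depth z_c below the surface of column A) and equate Σ ρ_i t_i down to z_c; mantle fills any gap and the z_c terms cancel.
Column A: x×919 + 8030×2820 + 13000×2910 + (z_c − 21030 − x)×3350
Column B: 384×0 + 10400×2810 + 15200×3030 + (z_c − 384 − 25600)×3350
The z_c×3350 term appears on both sides and cancels. Collect the known terms of each column as K = Σ(ρt)_known − 3350 × (depth of known layers): K_A = 60474600 − 3350×21030 = −9975900; K_B = 75280000 − 3350×(384 + 25600) = −11766400.
Balance: K_A − x×(3350 − 919) = K_B, so x = (K_A − K_B)/(3350 − 919) = 1790500/2431 = 737 m.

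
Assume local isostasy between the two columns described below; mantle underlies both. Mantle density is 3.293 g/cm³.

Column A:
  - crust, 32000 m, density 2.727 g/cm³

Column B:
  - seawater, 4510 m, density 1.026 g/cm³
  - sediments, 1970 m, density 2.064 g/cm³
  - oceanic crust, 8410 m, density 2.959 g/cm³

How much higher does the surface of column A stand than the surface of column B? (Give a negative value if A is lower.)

For any compensation level in the mantle, the mantle terms cancel and isostasy reduces to e = (Σt_A − Σt_B) − (Σ(ρt)_A − Σ(ρt)_B) / ρ_m.
Σt_A = 32000 m; Σt_B = 14890 m; Σ(ρt)_A = 87264; Σ(ρt)_B = 33578.53 (in m·g/cm³).
e = (32000 − 14890) − (87264 − 33578.53) / 3.293 = 807 m.

807 m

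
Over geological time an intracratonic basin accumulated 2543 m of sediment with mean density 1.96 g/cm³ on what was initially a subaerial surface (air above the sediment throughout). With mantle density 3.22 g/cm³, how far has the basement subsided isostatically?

Subaerial load: s = t ρ_sed / ρ_m = 2543 m × 1.96/3.22 = 1550 m.

1550 m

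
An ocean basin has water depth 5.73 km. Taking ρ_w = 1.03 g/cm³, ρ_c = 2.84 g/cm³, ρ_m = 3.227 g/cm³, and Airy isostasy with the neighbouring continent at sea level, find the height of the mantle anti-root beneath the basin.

26.8 km

In Airy isostatic equilibrium: replacing crust with seawater at the top is compensated by replacing crust with mantle at the base: d (ρ_c − ρ_w) = a (ρ_m − ρ_c).
a = d (ρ_c − ρ_w)/(ρ_m − ρ_c) = 5.73 km × 1.81/0.387 = 26.8 km.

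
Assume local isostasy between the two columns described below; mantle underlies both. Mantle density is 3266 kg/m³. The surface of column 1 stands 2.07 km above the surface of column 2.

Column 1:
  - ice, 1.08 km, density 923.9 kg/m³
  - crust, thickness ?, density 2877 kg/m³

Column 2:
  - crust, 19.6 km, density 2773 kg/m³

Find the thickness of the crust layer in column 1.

Take the compensation level at the base of the deeper column (depth z_c below the surface of column 1) and equate Σ ρ_i t_i down to z_c; mantle fills any gap and the z_c terms cancel.
Column 1: 1.08×923.9 + x×2877 + (z_c − 1.08 − x)×3266
Column 2: 2.07×0 + 19.6×2773 + (z_c − 2.07 − 19.6)×3266
The z_c×3266 term appears on both sides and cancels. Collect the known terms of each column as K = Σ(ρt)_known − 3266 × (depth of known layers): K_1 = 997.812 − 3266×1.08 = −2529.468; K_2 = 54350.8 − 3266×(2.07 + 19.6) = −16423.42.
Balance: K_1 − x×(3266 − 2877) = K_2, so x = (K_1 − K_2)/(3266 − 2877) = 13894/389 = 35.7 km.

35.7 km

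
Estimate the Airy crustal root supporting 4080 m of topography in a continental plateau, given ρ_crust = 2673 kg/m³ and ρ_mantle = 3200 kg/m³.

20700 m

Balancing pressure at the compensation depth: the weight of the topography is balanced by the buoyancy of the root, ρ_c h = (ρ_m − ρ_c) r.
r = h · ρ_c / (ρ_m − ρ_c) = 4080 m × 2673 / (3200 − 2673) = 20700 m.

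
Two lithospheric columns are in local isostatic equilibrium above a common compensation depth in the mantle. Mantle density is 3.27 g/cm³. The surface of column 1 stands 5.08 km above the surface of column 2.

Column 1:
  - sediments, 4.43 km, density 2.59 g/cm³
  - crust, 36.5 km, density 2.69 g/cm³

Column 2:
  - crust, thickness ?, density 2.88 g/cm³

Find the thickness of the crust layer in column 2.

Take the compensation level at the base of the deeper column (depth z_c below the surface of column 1) and equate Σ ρ_i t_i down to z_c; mantle fills any gap and the z_c terms cancel.
Column 1: 4.43×2.59 + 36.5×2.69 + (z_c − 40.93)×3.27
Column 2: 5.08×0 + x×2.88 + (z_c − 5.08 − 0 − x)×3.27
The z_c×3.27 term appears on both sides and cancels. Collect the known terms of each column as K = Σ(ρt)_known − 3.27 × (depth of known layers): K_1 = 109.6587 − 3.27×40.93 = −24.1824; K_2 = 0 − 3.27×(5.08 + 0) = −16.6116.
Balance: K_1 = K_2 − x×(3.27 − 2.88), so x = (K_2 − K_1)/(3.27 − 2.88) = 7.5708/0.39 = 19.4 km.

19.4 km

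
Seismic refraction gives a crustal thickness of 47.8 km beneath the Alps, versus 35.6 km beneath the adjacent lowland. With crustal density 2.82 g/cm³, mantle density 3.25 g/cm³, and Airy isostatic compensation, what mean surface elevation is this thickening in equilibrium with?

1.61 km

Excess crust Δ = 47.8 km − 35.6 km = 12.2 km, split between elevation h and root r with h + r = Δ.
Airy balance ρ_c h = (ρ_m − ρ_c) r gives r = h ρ_c/(ρ_m − ρ_c), so h (1 + ρ_c/(ρ_m − ρ_c)) = Δ, i.e. h = Δ (ρ_m − ρ_c)/ρ_m.
h = 12.2 km × 0.43/3.25 = 1.61 km.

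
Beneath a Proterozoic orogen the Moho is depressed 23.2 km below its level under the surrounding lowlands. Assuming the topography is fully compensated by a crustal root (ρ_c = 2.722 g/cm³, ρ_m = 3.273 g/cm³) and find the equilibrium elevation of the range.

4.7 km

By Archimedes' principle applied to the lithosphere: ρ_c h = (ρ_m − ρ_c) r.
h = r (ρ_m − ρ_c) / ρ_c = 23.2 km × (3.273 − 2.722) / 2.722 = 4.7 km.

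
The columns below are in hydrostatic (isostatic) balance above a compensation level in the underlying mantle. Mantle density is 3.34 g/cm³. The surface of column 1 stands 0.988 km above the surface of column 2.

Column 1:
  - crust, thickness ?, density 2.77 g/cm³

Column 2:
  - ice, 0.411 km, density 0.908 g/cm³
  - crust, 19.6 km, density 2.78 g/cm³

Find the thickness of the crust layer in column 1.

Take the compensation level at the base of the deeper column (depth z_c below the surface of column 1) and equate Σ ρ_i t_i down to z_c; mantle fills any gap and the z_c terms cancel.
Column 1: x×2.77 + (z_c − 0 − x)×3.34
Column 2: 0.988×0 + 0.411×0.908 + 19.6×2.78 + (z_c − 0.988 − 20.011)×3.34
The z_c×3.34 term appears on both sides and cancels. Collect the known terms of each column as K = Σ(ρt)_known − 3.34 × (depth of known layers): K_1 = 0 − 3.34×0 = 0; K_2 = 54.861188 − 3.34×(0.988 + 20.011) = −15.275472.
Balance: K_1 − x×(3.34 − 2.77) = K_2, so x = (K_1 − K_2)/(3.34 − 2.77) = 15.2755/0.57 = 26.8 km.

26.8 km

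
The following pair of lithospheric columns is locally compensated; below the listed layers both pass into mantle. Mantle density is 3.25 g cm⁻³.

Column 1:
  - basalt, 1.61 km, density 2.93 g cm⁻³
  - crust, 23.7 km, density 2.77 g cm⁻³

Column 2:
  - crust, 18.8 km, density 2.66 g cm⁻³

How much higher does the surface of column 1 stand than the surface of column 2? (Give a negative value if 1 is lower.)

0.246 km

For any compensation level in the mantle, the mantle terms cancel and isostasy reduces to e = (Σt_1 − Σt_2) − (Σ(ρt)_1 − Σ(ρt)_2) / ρ_m.
Σt_1 = 25.31 km; Σt_2 = 18.8 km; Σ(ρt)_1 = 70.3663; Σ(ρt)_2 = 50.008 (in km·g cm⁻³).
e = (25.31 − 18.8) − (70.3663 − 50.008) / 3.25 = 0.246 km.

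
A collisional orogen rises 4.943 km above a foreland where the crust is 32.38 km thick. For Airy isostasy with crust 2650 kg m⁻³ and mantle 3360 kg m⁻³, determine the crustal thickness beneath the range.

55.8 km

Root depth r = h ρ_c / (ρ_m − ρ_c) = 4.943 km × 2650 / 710 = 18.45 km.
Total thickness = T + h + r = 32.38 km + 4.943 km + 18.45 km = 55.8 km.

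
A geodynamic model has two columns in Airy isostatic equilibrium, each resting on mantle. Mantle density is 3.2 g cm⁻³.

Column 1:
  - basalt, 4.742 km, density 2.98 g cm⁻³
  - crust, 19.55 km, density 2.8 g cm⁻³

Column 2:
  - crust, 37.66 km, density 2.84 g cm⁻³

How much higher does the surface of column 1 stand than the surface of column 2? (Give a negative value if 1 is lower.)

−1.47 km

For any compensation level in the mantle, the mantle terms cancel and isostasy reduces to e = (Σt_1 − Σt_2) − (Σ(ρt)_1 − Σ(ρt)_2) / ρ_m.
Σt_1 = 24.292 km; Σt_2 = 37.66 km; Σ(ρt)_1 = 68.87116; Σ(ρt)_2 = 106.9544 (in km·g cm⁻³).
e = (24.292 − 37.66) − (68.87116 − 106.9544) / 3.2 = −1.47 km.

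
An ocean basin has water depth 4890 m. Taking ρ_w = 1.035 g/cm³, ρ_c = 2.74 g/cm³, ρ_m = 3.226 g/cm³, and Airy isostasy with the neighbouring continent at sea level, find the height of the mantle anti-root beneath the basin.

17200 m

Balancing pressure at the compensation depth: replacing crust with seawater at the top is compensated by replacing crust with mantle at the base: d (ρ_c − ρ_w) = a (ρ_m − ρ_c).
a = d (ρ_c − ρ_w)/(ρ_m − ρ_c) = 4890 m × 1.705/0.486 = 17200 m.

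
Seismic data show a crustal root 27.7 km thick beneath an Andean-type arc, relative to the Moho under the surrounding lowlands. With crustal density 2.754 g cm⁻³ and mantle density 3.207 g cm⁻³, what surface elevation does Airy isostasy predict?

4.56 km

Isostatic balance requires: ρ_c h = (ρ_m − ρ_c) r.
h = r (ρ_m − ρ_c) / ρ_c = 27.7 km × (3.207 − 2.754) / 2.754 = 4.56 km.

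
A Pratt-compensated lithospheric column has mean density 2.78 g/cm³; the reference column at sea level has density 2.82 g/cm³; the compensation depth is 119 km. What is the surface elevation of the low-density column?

1.71 km

ρ_ref D = ρ (D + h) → h = D (ρ_ref − ρ)/ρ.
h = 119 km × (2.82 − 2.78)/2.78 = 1.71 km.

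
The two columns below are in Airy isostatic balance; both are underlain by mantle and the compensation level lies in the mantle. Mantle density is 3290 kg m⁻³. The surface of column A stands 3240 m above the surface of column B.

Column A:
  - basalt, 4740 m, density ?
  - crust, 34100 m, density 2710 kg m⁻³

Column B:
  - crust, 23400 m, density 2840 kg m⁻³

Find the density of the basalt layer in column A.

2990 kg m⁻³

Take the compensation level at the base of the deeper column (depth z_c below the surface of column A) and equate Σ ρ_i t_i down to z_c; mantle fills any gap and the z_c terms cancel.
Column A: 4740×ρ + 34100×2710 + (z_c − 38840)×3290
Column B: 3240×0 + 23400×2840 + (z_c − 3240 − 23400)×3290
The z_c×3290 term appears on both sides and cancels. Collect the known terms of each column as K = Σ(ρt)_known − 3290 × (depth of known layers): K_A = 92411000 − 3290×38840 = −35372600; K_B = 66456000 − 3290×(3240 + 23400) = −21189600.
Balance: K_A + 4740×ρ = K_B, so ρ = (K_B − K_A)/4740 = 14183000/4740 = 2990 kg m⁻³.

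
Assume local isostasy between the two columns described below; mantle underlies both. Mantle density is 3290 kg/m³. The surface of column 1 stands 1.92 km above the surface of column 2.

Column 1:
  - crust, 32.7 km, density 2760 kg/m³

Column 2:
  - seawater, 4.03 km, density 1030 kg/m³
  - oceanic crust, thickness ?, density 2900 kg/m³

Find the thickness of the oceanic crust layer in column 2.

4.89 km

Take the compensation level at the base of the deeper column (depth z_c below the surface of column 1) and equate Σ ρ_i t_i down to z_c; mantle fills any gap and the z_c terms cancel.
Column 1: 32.7×2760 + (z_c − 32.7)×3290
Column 2: 1.92×0 + 4.03×1030 + x×2900 + (z_c − 1.92 − 4.03 − x)×3290
The z_c×3290 term appears on both sides and cancels. Collect the known terms of each column as K = Σ(ρt)_known − 3290 × (depth of known layers): K_1 = 90252 − 3290×32.7 = −17331; K_2 = 4150.9 − 3290×(1.92 + 4.03) = −15424.6.
Balance: K_1 = K_2 − x×(3290 − 2900), so x = (K_2 − K_1)/(3290 − 2900) = 1906.4/390 = 4.89 km.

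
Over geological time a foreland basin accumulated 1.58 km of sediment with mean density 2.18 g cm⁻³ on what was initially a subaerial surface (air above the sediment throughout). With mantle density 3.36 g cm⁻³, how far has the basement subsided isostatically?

Subaerial load: s = t ρ_sed / ρ_m = 1.58 km × 2.18/3.36 = 1.03 km.

1.03 km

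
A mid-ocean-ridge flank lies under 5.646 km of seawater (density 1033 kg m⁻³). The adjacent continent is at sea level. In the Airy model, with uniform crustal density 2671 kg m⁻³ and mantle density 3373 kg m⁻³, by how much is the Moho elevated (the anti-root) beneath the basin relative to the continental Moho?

By Archimedes' principle applied to the lithosphere: replacing crust with seawater at the top is compensated by replacing crust with mantle at the base: d (ρ_c − ρ_w) = a (ρ_m − ρ_c).
a = d (ρ_c − ρ_w)/(ρ_m − ρ_c) = 5.646 km × 1638/702 = 13.2 km.

13.2 km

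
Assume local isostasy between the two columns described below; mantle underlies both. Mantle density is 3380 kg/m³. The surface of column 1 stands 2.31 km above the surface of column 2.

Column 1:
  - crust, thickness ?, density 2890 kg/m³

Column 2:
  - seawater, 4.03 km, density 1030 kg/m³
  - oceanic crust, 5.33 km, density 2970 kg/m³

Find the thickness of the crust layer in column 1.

Take the compensation level at the base of the deeper column (depth z_c below the surface of column 1) and equate Σ ρ_i t_i down to z_c; mantle fills any gap and the z_c terms cancel.
Column 1: x×2890 + (z_c − 0 − x)×3380
Column 2: 2.31×0 + 4.03×1030 + 5.33×2970 + (z_c − 2.31 − 9.36)×3380
The z_c×3380 term appears on both sides and cancels. Collect the known terms of each column as K = Σ(ρt)_known − 3380 × (depth of known layers): K_1 = 0 − 3380×0 = 0; K_2 = 19981 − 3380×(2.31 + 9.36) = −19463.6.
Balance: K_1 − x×(3380 − 2890) = K_2, so x = (K_1 − K_2)/(3380 − 2890) = 19463.6/490 = 39.7 km.

39.7 km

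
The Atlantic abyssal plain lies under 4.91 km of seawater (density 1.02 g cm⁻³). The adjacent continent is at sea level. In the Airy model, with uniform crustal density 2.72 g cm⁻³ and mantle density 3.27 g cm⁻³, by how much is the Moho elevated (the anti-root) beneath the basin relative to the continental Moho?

15.2 km

Equating mass per unit area of the two columns: replacing crust with seawater at the top is compensated by replacing crust with mantle at the base: d (ρ_c − ρ_w) = a (ρ_m − ρ_c).
a = d (ρ_c − ρ_w)/(ρ_m − ρ_c) = 4.91 km × 1.7/0.55 = 15.2 km.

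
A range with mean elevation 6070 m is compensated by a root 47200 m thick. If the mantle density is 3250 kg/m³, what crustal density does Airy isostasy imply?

2880 kg/m³

ρ_c h = (ρ_m − ρ_c) r → ρ_c (h + r) = ρ_m r → ρ_c = ρ_m r / (h + r).
ρ_c = 3250 × 47200 m / (6070 m + 47200 m) = 2880 kg/m³.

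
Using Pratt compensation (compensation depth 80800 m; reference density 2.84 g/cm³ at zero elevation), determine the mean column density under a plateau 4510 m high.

2.69 g/cm³

Pratt balance: ρ_ref D = ρ (D + h).
ρ = ρ_ref D/(D + h) = 2.84 × 80800 m/(80800 m + 4510 m) = 2.69 g/cm³.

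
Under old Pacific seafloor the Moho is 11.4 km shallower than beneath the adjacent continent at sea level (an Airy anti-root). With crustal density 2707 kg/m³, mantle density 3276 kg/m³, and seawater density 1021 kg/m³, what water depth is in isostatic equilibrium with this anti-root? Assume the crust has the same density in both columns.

Replacing a thickness d of crust by seawater at the top must be balanced by replacing crust with mantle at the base: d (ρ_c − ρ_w) = a (ρ_m − ρ_c).
d = a (ρ_m − ρ_c)/(ρ_c − ρ_w) = 11.4 km × 569/1686 = 3.85 km.

3.85 km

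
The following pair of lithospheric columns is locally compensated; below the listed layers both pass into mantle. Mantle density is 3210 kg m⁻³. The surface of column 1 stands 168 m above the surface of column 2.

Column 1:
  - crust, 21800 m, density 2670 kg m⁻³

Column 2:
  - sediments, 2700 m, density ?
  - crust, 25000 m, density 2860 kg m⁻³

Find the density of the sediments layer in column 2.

2290 kg m⁻³

Take the compensation level at the base of the deeper column (depth z_c below the surface of column 1) and equate Σ ρ_i t_i down to z_c; mantle fills any gap and the z_c terms cancel.
Column 1: 21800×2670 + (z_c − 21800)×3210
Column 2: 168×0 + 2700×ρ + 25000×2860 + (z_c − 168 − 27700)×3210
The z_c×3210 term appears on both sides and cancels. Collect the known terms of each column as K = Σ(ρt)_known − 3210 × (depth of known layers): K_1 = 58206000 − 3210×21800 = −11772000; K_2 = 71500000 − 3210×(168 + 27700) = −17956280.
Balance: K_1 = K_2 + 2700×ρ, so ρ = (K_1 − K_2)/2700 = 6184280/2700 = 2290 kg m⁻³.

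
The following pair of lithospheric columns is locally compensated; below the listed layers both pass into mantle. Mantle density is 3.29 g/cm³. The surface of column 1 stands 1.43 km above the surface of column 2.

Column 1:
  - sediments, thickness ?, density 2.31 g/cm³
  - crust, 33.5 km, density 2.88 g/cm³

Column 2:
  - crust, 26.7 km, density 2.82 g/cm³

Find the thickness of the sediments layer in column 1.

3.59 km

Take the compensation level at the base of the deeper column (depth z_c below the surface of column 1) and equate Σ ρ_i t_i down to z_c; mantle fills any gap and the z_c terms cancel.
Column 1: x×2.31 + 33.5×2.88 + (z_c − 33.5 − x)×3.29
Column 2: 1.43×0 + 26.7×2.82 + (z_c − 1.43 − 26.7)×3.29
The z_c×3.29 term appears on both sides and cancels. Collect the known terms of each column as K = Σ(ρt)_known − 3.29 × (depth of known layers): K_1 = 96.48 − 3.29×33.5 = −13.735; K_2 = 75.294 − 3.29×(1.43 + 26.7) = −17.2537.
Balance: K_1 − x×(3.29 − 2.31) = K_2, so x = (K_1 − K_2)/(3.29 − 2.31) = 3.5187/0.98 = 3.59 km.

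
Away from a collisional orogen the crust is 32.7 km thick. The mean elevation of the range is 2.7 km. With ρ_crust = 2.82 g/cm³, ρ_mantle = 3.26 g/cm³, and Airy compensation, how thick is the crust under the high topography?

52.7 km

Root depth r = h ρ_c / (ρ_m − ρ_c) = 2.7 km × 2.82 / 0.44 = 17.3 km.
Total thickness = T + h + r = 32.7 km + 2.7 km + 17.3 km = 52.7 km.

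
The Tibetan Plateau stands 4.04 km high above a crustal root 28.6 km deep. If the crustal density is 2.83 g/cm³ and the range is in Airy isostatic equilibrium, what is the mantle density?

3.23 g/cm³

Airy balance: ρ_c h = (ρ_m − ρ_c) r → ρ_m = ρ_c (1 + h/r).
ρ_m = 2.83 × (1 + 4.04 km/28.6 km) = 3.23 g/cm³.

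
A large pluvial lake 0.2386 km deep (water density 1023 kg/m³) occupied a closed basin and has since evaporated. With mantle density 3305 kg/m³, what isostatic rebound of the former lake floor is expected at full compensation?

u = d ρ_w/ρ_m = 0.2386 km × 1023/3305 = 0.0739 km.

0.0739 km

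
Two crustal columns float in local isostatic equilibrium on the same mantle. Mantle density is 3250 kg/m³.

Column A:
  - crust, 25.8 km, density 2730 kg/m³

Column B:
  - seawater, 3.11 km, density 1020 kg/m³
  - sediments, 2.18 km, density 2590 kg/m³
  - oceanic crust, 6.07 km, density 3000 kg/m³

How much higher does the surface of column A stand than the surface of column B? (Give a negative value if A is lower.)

1.08 km

For any compensation level in the mantle, the mantle terms cancel and isostasy reduces to e = (Σt_A − Σt_B) − (Σ(ρt)_A − Σ(ρt)_B) / ρ_m.
Σt_A = 25.8 km; Σt_B = 11.36 km; Σ(ρt)_A = 70434; Σ(ρt)_B = 27028.4 (in km·kg/m³).
e = (25.8 − 11.36) − (70434 − 27028.4) / 3250 = 1.08 km.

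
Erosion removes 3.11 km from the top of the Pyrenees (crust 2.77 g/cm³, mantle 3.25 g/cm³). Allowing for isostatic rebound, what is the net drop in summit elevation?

0.459 km

Rebound u = e ρ_c/ρ_m = 3.11 km × 2.77/3.25 = 2.651 km.
Net surface drop = e − u = 3.11 km − 2.651 km = e (ρ_m − ρ_c)/ρ_m = 0.459 km.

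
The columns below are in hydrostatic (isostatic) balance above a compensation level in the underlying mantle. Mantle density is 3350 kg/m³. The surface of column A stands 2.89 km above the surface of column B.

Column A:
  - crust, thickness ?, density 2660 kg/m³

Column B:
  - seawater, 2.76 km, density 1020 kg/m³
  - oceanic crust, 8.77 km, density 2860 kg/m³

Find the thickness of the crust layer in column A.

29.6 km

Take the compensation level at the base of the deeper column (depth z_c below the surface of column A) and equate Σ ρ_i t_i down to z_c; mantle fills any gap and the z_c terms cancel.
Column A: x×2660 + (z_c − 0 − x)×3350
Column B: 2.89×0 + 2.76×1020 + 8.77×2860 + (z_c − 2.89 − 11.53)×3350
The z_c×3350 term appears on both sides and cancels. Collect the known terms of each column as K = Σ(ρt)_known − 3350 × (depth of known layers): K_A = 0 − 3350×0 = 0; K_B = 27897.4 − 3350×(2.89 + 11.53) = −20409.6.
Balance: K_A − x×(3350 − 2660) = K_B, so x = (K_A − K_B)/(3350 − 2660) = 20409.6/690 = 29.6 km.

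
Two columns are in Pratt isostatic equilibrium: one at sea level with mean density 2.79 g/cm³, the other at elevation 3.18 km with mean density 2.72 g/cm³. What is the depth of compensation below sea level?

ρ_ref D = ρ (D + h) → D (ρ_ref − ρ) = ρ h.
D = ρ h/(ρ_ref − ρ) = 2.72 × 3.18 km/(2.79 − 2.72) = 124 km.

124 km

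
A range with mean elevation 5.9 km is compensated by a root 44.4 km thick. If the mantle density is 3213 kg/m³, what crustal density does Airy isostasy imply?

2840 kg/m³

ρ_c h = (ρ_m − ρ_c) r → ρ_c (h + r) = ρ_m r → ρ_c = ρ_m r / (h + r).
ρ_c = 3213 × 44.4 km / (5.9 km + 44.4 km) = 2840 kg/m³.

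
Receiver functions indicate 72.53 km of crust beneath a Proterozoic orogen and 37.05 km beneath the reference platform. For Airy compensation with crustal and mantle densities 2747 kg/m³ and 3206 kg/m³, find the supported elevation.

5.08 km

Excess crust Δ = 72.53 km − 37.05 km = 35.48 km, split between elevation h and root r with h + r = Δ.
Airy balance ρ_c h = (ρ_m − ρ_c) r gives r = h ρ_c/(ρ_m − ρ_c), so h (1 + ρ_c/(ρ_m − ρ_c)) = Δ, i.e. h = Δ (ρ_m − ρ_c)/ρ_m.
h = 35.48 km × 459/3206 = 5.08 km.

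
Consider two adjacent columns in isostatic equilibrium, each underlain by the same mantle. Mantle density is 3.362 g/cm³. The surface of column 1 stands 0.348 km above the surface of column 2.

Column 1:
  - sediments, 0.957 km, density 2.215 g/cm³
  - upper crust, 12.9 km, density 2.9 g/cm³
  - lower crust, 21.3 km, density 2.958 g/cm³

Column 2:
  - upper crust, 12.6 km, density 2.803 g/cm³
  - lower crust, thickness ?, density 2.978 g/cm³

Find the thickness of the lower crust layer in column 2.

Take the compensation level at the base of the deeper column (depth z_c below the surface of column 1) and equate Σ ρ_i t_i down to z_c; mantle fills any gap and the z_c terms cancel.
Column 1: 0.957×2.215 + 12.9×2.9 + 21.3×2.958 + (z_c − 35.157)×3.362
Column 2: 0.348×0 + 12.6×2.803 + x×2.978 + (z_c − 0.348 − 12.6 − x)×3.362
The z_c×3.362 term appears on both sides and cancels. Collect the known terms of each column as K = Σ(ρt)_known − 3.362 × (depth of known layers): K_1 = 102.535155 − 3.362×35.157 = −15.662679; K_2 = 35.3178 − 3.362×(0.348 + 12.6) = −8.213376.
Balance: K_1 = K_2 − x×(3.362 − 2.978), so x = (K_2 − K_1)/(3.362 − 2.978) = 7.4493/0.384 = 19.4 km.

19.4 km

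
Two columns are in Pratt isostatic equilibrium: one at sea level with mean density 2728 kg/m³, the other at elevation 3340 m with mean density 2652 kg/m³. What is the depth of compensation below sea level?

117000 m

ρ_ref D = ρ (D + h) → D (ρ_ref − ρ) = ρ h.
D = ρ h/(ρ_ref − ρ) = 2652 × 3340 m/(2728 − 2652) = 117000 m.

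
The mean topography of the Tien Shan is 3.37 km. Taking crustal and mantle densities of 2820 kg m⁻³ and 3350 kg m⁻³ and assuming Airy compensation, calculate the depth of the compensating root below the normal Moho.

By Archimedes' principle applied to the lithosphere: the weight of the topography is balanced by the buoyancy of the root, ρ_c h = (ρ_m − ρ_c) r.
r = h · ρ_c / (ρ_m − ρ_c) = 3.37 km × 2820 / (3350 − 2820) = 17.9 km.

17.9 km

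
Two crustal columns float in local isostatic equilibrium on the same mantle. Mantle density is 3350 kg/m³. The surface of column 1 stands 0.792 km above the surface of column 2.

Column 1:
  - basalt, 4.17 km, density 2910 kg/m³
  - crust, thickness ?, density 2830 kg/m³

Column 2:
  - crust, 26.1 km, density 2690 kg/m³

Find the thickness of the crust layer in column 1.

Take the compensation level at the base of the deeper column (depth z_c below the surface of column 1) and equate Σ ρ_i t_i down to z_c; mantle fills any gap and the z_c terms cancel.
Column 1: 4.17×2910 + x×2830 + (z_c − 4.17 − x)×3350
Column 2: 0.792×0 + 26.1×2690 + (z_c − 0.792 − 26.1)×3350
The z_c×3350 term appears on both sides and cancels. Collect the known terms of each column as K = Σ(ρt)_known − 3350 × (depth of known layers): K_1 = 12134.7 − 3350×4.17 = −1834.8; K_2 = 70209 − 3350×(0.792 + 26.1) = −19879.2.
Balance: K_1 − x×(3350 − 2830) = K_2, so x = (K_1 − K_2)/(3350 − 2830) = 18044.4/520 = 34.7 km.

34.7 km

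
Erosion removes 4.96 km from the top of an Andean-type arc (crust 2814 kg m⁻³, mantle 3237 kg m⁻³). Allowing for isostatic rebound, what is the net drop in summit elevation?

0.648 km

Rebound u = e ρ_c/ρ_m = 4.96 km × 2814/3237 = 4.312 km.
Net surface drop = e − u = 4.96 km − 4.312 km = e (ρ_m − ρ_c)/ρ_m = 0.648 km.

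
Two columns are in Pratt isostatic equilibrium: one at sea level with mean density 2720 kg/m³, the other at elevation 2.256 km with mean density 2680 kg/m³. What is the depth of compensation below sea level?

ρ_ref D = ρ (D + h) → D (ρ_ref − ρ) = ρ h.
D = ρ h/(ρ_ref − ρ) = 2680 × 2.256 km/(2720 − 2680) = 151 km.

151 km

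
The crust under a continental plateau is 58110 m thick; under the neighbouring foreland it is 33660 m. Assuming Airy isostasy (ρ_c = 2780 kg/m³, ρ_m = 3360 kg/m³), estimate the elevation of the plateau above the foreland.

Excess crust Δ = 58110 m − 33660 m = 24450 m, split between elevation h and root r with h + r = Δ.
Airy balance ρ_c h = (ρ_m − ρ_c) r gives r = h ρ_c/(ρ_m − ρ_c), so h (1 + ρ_c/(ρ_m − ρ_c)) = Δ, i.e. h = Δ (ρ_m − ρ_c)/ρ_m.
h = 24450 m × 580/3360 = 4220 m.

4220 m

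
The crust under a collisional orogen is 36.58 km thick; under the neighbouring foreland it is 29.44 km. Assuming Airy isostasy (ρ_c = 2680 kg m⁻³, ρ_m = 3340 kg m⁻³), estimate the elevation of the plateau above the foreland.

1.41 km

Excess crust Δ = 36.58 km − 29.44 km = 7.14 km, split between elevation h and root r with h + r = Δ.
Airy balance ρ_c h = (ρ_m − ρ_c) r gives r = h ρ_c/(ρ_m − ρ_c), so h (1 + ρ_c/(ρ_m − ρ_c)) = Δ, i.e. h = Δ (ρ_m − ρ_c)/ρ_m.
h = 7.14 km × 660/3340 = 1.41 km.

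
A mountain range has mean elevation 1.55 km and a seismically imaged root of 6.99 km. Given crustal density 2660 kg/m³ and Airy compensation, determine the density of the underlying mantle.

Airy balance: ρ_c h = (ρ_m − ρ_c) r → ρ_m = ρ_c (1 + h/r).
ρ_m = 2660 × (1 + 1.55 km/6.99 km) = 3250 kg/m³.

3250 kg/m³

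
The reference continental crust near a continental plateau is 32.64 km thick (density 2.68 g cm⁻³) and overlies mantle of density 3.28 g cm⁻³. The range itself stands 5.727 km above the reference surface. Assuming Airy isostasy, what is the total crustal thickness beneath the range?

63.9 km

Root depth r = h ρ_c / (ρ_m − ρ_c) = 5.727 km × 2.68 / 0.6 = 25.58 km.
Total thickness = T + h + r = 32.64 km + 5.727 km + 25.58 km = 63.9 km.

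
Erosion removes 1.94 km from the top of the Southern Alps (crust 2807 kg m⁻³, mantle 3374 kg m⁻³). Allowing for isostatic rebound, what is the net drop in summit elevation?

Rebound u = e ρ_c/ρ_m = 1.94 km × 2807/3374 = 1.614 km.
Net surface drop = e − u = 1.94 km − 1.614 km = e (ρ_m − ρ_c)/ρ_m = 0.326 km.

0.326 km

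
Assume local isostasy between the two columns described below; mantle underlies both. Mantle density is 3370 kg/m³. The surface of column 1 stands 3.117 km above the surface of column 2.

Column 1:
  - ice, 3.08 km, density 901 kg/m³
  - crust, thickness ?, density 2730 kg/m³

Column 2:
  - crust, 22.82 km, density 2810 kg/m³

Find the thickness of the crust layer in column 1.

Take the compensation level at the base of the deeper column (depth z_c below the surface of column 1) and equate Σ ρ_i t_i down to z_c; mantle fills any gap and the z_c terms cancel.
Column 1: 3.08×901 + x×2730 + (z_c − 3.08 − x)×3370
Column 2: 3.117×0 + 22.82×2810 + (z_c − 3.117 − 22.82)×3370
The z_c×3370 term appears on both sides and cancels. Collect the known terms of each column as K = Σ(ρt)_known − 3370 × (depth of known layers): K_1 = 2775.08 − 3370×3.08 = −7604.52; K_2 = 64124.2 − 3370×(3.117 + 22.82) = −23283.49.
Balance: K_1 − x×(3370 − 2730) = K_2, so x = (K_1 − K_2)/(3370 − 2730) = 15679/640 = 24.5 km.

24.5 km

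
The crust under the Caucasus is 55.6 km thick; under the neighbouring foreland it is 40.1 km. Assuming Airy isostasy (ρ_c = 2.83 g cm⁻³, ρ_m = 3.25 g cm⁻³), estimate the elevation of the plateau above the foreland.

2 km

Excess crust Δ = 55.6 km − 40.1 km = 15.5 km, split between elevation h and root r with h + r = Δ.
Airy balance ρ_c h = (ρ_m − ρ_c) r gives r = h ρ_c/(ρ_m − ρ_c), so h (1 + ρ_c/(ρ_m − ρ_c)) = Δ, i.e. h = Δ (ρ_m − ρ_c)/ρ_m.
h = 15.5 km × 0.42/3.25 = 2 km.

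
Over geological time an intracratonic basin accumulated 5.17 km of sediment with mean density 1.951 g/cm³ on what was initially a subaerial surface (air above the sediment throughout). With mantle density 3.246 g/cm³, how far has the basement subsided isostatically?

3.11 km

Subaerial load: s = t ρ_sed / ρ_m = 5.17 km × 1.951/3.246 = 3.11 km.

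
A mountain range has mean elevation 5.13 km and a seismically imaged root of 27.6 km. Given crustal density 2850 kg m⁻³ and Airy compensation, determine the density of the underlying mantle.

Airy balance: ρ_c h = (ρ_m − ρ_c) r → ρ_m = ρ_c (1 + h/r).
ρ_m = 2850 × (1 + 5.13 km/27.6 km) = 3380 kg m⁻³.

3380 kg m⁻³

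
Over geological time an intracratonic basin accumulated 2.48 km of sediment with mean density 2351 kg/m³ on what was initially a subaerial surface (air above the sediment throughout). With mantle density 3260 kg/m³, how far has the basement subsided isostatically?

Subaerial load: s = t ρ_sed / ρ_m = 2.48 km × 2351/3260 = 1.79 km.

1.79 km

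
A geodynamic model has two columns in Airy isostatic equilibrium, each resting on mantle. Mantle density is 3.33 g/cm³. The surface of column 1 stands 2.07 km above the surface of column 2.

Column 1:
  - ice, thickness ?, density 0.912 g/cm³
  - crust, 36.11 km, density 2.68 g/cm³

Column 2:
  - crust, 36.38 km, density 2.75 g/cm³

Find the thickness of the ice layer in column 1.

Take the compensation level at the base of the deeper column (depth z_c below the surface of column 1) and equate Σ ρ_i t_i down to z_c; mantle fills any gap and the z_c terms cancel.
Column 1: x×0.912 + 36.11×2.68 + (z_c − 36.11 − x)×3.33
Column 2: 2.07×0 + 36.38×2.75 + (z_c − 2.07 − 36.38)×3.33
The z_c×3.33 term appears on both sides and cancels. Collect the known terms of each column as K = Σ(ρt)_known − 3.33 × (depth of known layers): K_1 = 96.7748 − 3.33×36.11 = −23.4715; K_2 = 100.045 − 3.33×(2.07 + 36.38) = −27.9935.
Balance: K_1 − x×(3.33 − 0.912) = K_2, so x = (K_1 − K_2)/(3.33 − 0.912) = 4.522/2.418 = 1.87 km.

1.87 km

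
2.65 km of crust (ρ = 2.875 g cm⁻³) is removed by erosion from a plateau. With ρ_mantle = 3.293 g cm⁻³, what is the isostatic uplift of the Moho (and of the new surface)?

Unloading: uplift u = e ρ_c/ρ_m = 2.65 km × 2.875/3.293 = 2.31 km.

2.31 km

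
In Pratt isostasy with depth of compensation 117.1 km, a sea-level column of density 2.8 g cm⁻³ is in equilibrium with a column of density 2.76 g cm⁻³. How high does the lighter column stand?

ρ_ref D = ρ (D + h) → h = D (ρ_ref − ρ)/ρ.
h = 117.1 km × (2.8 − 2.76)/2.76 = 1.7 km.

1.7 km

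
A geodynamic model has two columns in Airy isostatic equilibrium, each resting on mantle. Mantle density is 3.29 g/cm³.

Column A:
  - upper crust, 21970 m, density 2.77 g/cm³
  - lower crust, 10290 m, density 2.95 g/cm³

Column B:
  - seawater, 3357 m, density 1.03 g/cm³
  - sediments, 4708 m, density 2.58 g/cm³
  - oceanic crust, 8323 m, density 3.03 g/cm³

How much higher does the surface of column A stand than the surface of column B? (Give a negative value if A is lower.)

556 m

For any compensation level in the mantle, the mantle terms cancel and isostasy reduces to e = (Σt_A − Σt_B) − (Σ(ρt)_A − Σ(ρt)_B) / ρ_m.
Σt_A = 32260 m; Σt_B = 16388 m; Σ(ρt)_A = 91212.4; Σ(ρt)_B = 40823.04 (in m·g/cm³).
e = (32260 − 16388) − (91212.4 − 40823.04) / 3.29 = 556 m.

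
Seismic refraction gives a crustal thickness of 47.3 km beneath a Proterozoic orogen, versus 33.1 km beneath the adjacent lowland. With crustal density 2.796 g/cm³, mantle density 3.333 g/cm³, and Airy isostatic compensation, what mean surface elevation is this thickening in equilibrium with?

2.29 km

Excess crust Δ = 47.3 km − 33.1 km = 14.2 km, split between elevation h and root r with h + r = Δ.
Airy balance ρ_c h = (ρ_m − ρ_c) r gives r = h ρ_c/(ρ_m − ρ_c), so h (1 + ρ_c/(ρ_m − ρ_c)) = Δ, i.e. h = Δ (ρ_m − ρ_c)/ρ_m.
h = 14.2 km × 0.537/3.333 = 2.29 km.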